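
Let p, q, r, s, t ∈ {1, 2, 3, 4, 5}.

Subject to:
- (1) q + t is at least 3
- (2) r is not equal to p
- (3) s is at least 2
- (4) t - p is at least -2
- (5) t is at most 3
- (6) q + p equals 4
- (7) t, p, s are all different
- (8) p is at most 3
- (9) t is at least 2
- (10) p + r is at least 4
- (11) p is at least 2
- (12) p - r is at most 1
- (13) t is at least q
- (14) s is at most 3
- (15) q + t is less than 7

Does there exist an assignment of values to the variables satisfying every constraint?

Constraints 3, 5, 8, 9, 11, and 14 confine each of t, p, s to the 2 values {2, 3}.
Constraint 7 requires all 3 of them to be distinct, but only 2 values are available — impossible by the pigeonhole principle.

Unsatisfiable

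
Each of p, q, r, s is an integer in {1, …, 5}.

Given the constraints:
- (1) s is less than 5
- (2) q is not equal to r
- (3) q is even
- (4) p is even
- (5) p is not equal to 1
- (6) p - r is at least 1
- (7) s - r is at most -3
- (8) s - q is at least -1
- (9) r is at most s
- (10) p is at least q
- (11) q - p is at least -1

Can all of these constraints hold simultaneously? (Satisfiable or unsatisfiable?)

Unsatisfiable

Constraints 6, 7, 8, and 11 give r − s ≥ 3, s − q ≥ -1, q − p ≥ -1, p − r ≥ 1.
Adding all 4 inequalities: the left sides telescope to 0, and the right sides sum to 3 + (-1) + (-1) + 1 = 2. So 0 ≥ 2, which is false.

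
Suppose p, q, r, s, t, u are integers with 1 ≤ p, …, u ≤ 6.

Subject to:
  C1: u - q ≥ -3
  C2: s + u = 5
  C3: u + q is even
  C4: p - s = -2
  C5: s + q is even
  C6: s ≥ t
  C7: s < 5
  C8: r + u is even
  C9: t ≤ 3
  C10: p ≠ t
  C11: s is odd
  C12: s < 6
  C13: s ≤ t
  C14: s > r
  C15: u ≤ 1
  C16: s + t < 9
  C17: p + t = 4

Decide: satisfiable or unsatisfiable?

Unsatisfiable

From constraints 9 and 13: s ≤ t ≤ 3. From constraint 15: u ≤ 1. Hence s + u ≤ 4. But constraint 2 requires s + u = 5, and 5 > 4. Contradiction.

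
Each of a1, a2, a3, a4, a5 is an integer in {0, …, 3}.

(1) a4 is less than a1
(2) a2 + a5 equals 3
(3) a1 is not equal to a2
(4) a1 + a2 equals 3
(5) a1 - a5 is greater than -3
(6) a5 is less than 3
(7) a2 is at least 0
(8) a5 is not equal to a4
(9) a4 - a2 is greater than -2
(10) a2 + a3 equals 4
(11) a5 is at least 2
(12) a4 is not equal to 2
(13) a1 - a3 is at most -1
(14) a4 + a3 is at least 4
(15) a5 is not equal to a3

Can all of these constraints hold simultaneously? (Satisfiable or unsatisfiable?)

The assignment a1 = 2, a2 = 1, a3 = 3, a4 = 1, a5 = 2 works:
  constraint 2 holds since a2 + a5 = 3.
  constraint 4 holds since a1 + a2 = 3.
  constraint 5 holds since a1 - a5 = 0.
The rest check out directly.

Satisfiable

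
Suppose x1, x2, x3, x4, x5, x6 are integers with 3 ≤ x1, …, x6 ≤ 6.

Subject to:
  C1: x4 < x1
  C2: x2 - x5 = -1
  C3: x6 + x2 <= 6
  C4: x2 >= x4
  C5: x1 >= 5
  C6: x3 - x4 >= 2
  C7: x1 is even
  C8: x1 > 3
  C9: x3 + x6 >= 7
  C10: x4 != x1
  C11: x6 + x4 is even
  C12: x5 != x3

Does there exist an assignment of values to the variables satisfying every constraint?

Setting (x1, x2, x3, x4, x5, x6) = (6, 3, 6, 3, 4, 3) satisfies everything: constraint 2: x2 - x5 = -1; constraint 3: x6 + x2 = 6; constraint 6: x3 - x4 = 3, and the others follow.

Satisfiable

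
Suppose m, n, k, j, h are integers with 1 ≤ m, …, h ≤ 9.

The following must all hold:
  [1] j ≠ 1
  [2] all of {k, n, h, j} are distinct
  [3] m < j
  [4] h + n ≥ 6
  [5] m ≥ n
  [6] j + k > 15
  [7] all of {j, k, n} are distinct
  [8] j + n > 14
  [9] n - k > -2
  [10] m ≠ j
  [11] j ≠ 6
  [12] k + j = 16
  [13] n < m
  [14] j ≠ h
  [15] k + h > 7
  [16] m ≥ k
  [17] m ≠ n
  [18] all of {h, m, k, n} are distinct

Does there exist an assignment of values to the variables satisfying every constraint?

Try m = 8, n = 6, k = 7, j = 9, h = 3.
Check constraint 4: h + n = 9; constraint 6: j + k = 16; constraint 8: j + n = 15. The remaining constraints are straightforward to verify.

Satisfiable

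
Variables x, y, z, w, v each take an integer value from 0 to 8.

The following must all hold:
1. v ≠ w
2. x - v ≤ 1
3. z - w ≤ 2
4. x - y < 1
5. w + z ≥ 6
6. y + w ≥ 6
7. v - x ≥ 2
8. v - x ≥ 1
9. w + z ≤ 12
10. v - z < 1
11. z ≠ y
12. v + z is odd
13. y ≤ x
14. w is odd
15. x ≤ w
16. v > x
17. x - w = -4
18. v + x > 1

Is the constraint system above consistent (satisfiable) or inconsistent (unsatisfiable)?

Setting (x, y, z, w, v) = (1, 1, 4, 5, 3) satisfies everything: constraint 2: x - v = -2; constraint 3: z - w = -1, and the others follow.

Satisfiable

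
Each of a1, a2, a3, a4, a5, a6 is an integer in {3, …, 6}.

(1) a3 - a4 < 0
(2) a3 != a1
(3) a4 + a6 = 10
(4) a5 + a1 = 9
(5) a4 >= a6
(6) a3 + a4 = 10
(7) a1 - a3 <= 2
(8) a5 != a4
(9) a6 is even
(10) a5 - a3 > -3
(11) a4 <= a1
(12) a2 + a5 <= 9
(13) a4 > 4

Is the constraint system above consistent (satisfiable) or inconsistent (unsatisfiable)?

Satisfiable

Setting (a1, a2, a3, a4, a5, a6) = (6, 6, 4, 6, 3, 4) satisfies everything: constraint 1: a3 - a4 = -2; constraint 3: a4 + a6 = 10; constraint 4: a5 + a1 = 9, and the others follow.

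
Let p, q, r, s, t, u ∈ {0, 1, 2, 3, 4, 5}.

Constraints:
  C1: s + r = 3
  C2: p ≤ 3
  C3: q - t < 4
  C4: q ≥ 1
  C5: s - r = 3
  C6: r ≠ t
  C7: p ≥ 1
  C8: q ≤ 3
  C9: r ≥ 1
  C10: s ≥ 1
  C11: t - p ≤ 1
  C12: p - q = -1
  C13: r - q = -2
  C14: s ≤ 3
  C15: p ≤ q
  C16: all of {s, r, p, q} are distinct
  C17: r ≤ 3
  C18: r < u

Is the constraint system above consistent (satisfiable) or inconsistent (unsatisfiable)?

Constraints 2, 4, 7, 8, 9, 10, 14, and 17 confine each of s, r, p, q to the 3 values {1, …, 3}.
Constraint 16 requires all 4 of them to be distinct, but only 3 values are available — impossible by the pigeonhole principle.

Unsatisfiable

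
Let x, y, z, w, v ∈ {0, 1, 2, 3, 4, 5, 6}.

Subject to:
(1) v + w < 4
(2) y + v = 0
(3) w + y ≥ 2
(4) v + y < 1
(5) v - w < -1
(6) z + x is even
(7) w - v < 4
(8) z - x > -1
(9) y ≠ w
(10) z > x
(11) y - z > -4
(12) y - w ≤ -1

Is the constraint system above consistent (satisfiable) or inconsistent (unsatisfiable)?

Satisfiable

Take x = 0, y = 0, z = 2, w = 3, v = 0. Then constraint 1: v + w = 3; constraint 2: y + v = 0; constraint 3: w + y = 3, and every other listed constraint is also met.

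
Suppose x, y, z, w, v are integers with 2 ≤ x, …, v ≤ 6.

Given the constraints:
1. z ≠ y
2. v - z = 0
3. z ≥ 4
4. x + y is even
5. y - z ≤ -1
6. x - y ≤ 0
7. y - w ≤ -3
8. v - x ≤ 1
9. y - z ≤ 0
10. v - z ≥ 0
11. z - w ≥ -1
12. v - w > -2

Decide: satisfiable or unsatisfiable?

Unsatisfiable

Constraints 6, 7, 8, 10, and 11 give v − z ≥ 0, z − w ≥ -1, w − y ≥ 3, y − x ≥ 0, x − v ≥ -1.
Adding all 5 inequalities: the left sides telescope to 0, and the right sides sum to 0 + (-1) + 3 + 0 + (-1) = 1. So 0 ≥ 1, which is false.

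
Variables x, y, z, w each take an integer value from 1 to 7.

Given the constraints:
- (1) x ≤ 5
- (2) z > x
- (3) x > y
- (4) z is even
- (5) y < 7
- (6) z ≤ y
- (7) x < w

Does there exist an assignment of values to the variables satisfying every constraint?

Unsatisfiable

Constraints 2, 3, and 6 give y < x, x < z, z ≤ y. Chaining: y < x < z ≤ y, which forces y < y — impossible.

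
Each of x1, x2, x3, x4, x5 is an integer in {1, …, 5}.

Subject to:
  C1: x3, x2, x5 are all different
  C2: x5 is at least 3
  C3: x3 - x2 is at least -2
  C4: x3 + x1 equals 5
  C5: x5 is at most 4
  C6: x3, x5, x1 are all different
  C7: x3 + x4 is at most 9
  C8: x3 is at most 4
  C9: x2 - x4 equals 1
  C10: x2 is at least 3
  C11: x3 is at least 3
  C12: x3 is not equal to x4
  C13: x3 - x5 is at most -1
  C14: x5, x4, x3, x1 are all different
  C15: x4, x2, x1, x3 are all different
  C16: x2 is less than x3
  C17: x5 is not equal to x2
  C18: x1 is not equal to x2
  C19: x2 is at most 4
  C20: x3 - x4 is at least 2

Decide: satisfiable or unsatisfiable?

Constraints 2, 5, 8, 10, 11, and 19 confine each of x3, x2, x5 to the 2 values {3, 4}.
Constraint 1 requires all 3 of them to be distinct, but only 2 values are available — impossible by the pigeonhole principle.

Unsatisfiable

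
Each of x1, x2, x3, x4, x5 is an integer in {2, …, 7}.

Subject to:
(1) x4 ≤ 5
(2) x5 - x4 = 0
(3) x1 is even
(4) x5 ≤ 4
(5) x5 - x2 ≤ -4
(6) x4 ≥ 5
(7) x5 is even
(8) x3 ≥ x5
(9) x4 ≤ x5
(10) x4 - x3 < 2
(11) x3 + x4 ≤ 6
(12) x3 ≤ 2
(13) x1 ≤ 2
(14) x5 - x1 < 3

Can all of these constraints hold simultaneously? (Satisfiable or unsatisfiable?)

Unsatisfiable

From constraints 6 and 9: x5 ≥ x4 and x4 ≥ 5, so x5 ≥ 5. From constraints 8 and 12: x5 ≤ x3 and x3 ≤ 2, so x5 ≤ 2. But 2 < 5, so no value of x5 works.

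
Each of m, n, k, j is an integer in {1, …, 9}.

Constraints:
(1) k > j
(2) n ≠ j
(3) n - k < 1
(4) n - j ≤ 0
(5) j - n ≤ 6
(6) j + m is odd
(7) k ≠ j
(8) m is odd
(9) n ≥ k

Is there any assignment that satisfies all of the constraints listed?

Unsatisfiable

Constraints 1, 4, and 9 give k ≤ n, n ≤ j, j < k. Chaining: k ≤ n ≤ j < k, which forces k < k — impossible.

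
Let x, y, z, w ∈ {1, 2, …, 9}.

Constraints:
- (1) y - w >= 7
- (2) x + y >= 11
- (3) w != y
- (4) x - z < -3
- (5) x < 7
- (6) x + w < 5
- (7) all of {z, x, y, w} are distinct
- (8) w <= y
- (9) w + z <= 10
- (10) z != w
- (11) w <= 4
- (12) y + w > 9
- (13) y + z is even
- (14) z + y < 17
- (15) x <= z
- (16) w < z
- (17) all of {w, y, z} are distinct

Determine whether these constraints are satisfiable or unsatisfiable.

The assignment x = 3, y = 9, z = 7, w = 1 works:
  constraint 1 holds since y - w = 8.
  constraint 2 holds since x + y = 12.
The rest check out directly.

Satisfiable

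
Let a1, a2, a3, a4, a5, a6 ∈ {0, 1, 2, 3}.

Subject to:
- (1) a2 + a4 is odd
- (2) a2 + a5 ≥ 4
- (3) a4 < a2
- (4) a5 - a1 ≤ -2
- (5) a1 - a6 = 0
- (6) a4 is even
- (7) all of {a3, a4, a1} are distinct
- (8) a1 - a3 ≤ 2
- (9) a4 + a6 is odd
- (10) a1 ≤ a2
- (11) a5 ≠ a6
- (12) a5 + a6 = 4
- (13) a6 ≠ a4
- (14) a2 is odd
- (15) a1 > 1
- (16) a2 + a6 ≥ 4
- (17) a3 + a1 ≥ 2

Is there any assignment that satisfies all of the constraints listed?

The assignment a1 = 3, a2 = 3, a3 = 1, a4 = 0, a5 = 1, a6 = 3 works:
  constraint 2 holds since a2 + a5 = 4.
  constraint 4 holds since a5 - a1 = -2.
The rest check out directly.

Satisfiable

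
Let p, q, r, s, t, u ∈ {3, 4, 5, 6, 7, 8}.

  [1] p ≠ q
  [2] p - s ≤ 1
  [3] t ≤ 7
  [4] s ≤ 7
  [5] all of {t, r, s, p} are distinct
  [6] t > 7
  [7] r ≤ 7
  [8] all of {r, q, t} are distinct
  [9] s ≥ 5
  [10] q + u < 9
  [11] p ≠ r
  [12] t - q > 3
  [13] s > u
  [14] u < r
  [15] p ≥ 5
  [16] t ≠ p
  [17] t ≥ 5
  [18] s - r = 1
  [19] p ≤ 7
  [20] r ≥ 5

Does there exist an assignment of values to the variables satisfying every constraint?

Constraints 3, 4, 7, 9, 15, 17, 19, and 20 confine each of t, r, s, p to the 3 values {5, …, 7}.
Constraint 5 requires all 4 of them to be distinct, but only 3 values are available — impossible by the pigeonhole principle.

Unsatisfiable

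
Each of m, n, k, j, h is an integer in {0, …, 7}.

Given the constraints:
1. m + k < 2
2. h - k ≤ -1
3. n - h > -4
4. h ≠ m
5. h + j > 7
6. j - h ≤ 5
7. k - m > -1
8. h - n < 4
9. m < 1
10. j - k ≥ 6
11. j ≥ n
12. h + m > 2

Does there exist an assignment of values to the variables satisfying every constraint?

Unsatisfiable

Constraints 2, 6, and 10 give k − h ≥ 1, h − j ≥ -5, j − k ≥ 6.
Adding all 3 inequalities: the left sides telescope to 0, and the right sides sum to 1 + (-5) + 6 = 2. So 0 ≥ 2, which is false.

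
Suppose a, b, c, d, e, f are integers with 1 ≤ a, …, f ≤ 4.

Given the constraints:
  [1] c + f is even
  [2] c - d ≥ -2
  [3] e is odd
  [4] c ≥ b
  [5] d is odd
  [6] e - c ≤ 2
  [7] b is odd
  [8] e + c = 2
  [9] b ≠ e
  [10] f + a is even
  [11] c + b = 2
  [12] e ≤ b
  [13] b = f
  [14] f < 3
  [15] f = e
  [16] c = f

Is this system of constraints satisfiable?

From constraints 13 and 15, b = f = e, so b = e. But constraint 9 says b ≠ e. Contradiction.

Unsatisfiable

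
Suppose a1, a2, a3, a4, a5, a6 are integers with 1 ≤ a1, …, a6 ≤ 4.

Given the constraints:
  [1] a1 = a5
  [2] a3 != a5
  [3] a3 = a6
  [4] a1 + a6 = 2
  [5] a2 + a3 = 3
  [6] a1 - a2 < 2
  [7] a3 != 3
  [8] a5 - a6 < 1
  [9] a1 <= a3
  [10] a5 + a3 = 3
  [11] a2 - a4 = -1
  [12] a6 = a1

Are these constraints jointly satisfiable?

Unsatisfiable

From constraints 1, 3, and 12, a3 = a6 = a1 = a5, so a3 = a5. But constraint 2 says a3 ≠ a5. Contradiction.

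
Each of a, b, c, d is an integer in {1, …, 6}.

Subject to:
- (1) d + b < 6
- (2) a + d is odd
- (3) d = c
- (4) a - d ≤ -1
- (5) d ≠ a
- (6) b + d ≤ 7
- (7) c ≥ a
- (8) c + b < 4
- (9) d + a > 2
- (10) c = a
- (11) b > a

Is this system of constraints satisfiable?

From constraints 3 and 10, d = c = a, so d = a. But constraint 5 says d ≠ a. Contradiction.

Unsatisfiable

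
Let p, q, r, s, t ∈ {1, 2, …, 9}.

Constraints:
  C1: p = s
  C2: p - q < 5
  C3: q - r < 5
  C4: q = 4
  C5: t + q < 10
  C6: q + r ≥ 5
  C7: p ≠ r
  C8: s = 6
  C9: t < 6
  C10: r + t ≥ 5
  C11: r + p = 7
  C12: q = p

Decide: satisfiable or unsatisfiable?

Constraint 4 fixes q = 4 and constraint 8 fixes s = 6. Constraints 1 and 12 give q = p = s, so q = s. But 4 ≠ 6 — contradiction.

Unsatisfiable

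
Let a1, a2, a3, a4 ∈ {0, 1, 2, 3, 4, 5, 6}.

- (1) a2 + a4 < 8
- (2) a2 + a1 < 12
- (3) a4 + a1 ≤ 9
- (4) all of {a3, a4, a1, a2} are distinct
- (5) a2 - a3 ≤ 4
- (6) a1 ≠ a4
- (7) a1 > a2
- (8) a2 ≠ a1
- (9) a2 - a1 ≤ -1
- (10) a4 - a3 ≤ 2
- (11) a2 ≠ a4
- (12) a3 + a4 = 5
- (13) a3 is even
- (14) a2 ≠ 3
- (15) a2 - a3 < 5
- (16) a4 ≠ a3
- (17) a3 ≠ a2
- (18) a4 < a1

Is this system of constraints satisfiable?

Take a1 = 6, a2 = 4, a3 = 2, a4 = 3. Then constraint 1: a2 + a4 = 7; constraint 2: a2 + a1 = 10; constraint 3: a4 + a1 = 9, and every other listed constraint is also met.

Satisfiable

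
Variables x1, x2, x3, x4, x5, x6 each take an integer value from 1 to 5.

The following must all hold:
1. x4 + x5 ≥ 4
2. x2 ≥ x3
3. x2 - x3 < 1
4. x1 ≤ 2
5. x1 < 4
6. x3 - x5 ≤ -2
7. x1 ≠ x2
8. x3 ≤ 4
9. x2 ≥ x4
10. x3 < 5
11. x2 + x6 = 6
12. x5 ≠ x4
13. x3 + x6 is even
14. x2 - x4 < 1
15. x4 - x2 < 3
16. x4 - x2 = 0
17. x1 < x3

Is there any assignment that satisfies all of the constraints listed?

Satisfiable

The assignment x1 = 1, x2 = 2, x3 = 2, x4 = 2, x5 = 4, x6 = 4 works:
  constraint 1 holds since x4 + x5 = 6.
  constraint 3 holds since x2 - x3 = 0.
The rest check out directly.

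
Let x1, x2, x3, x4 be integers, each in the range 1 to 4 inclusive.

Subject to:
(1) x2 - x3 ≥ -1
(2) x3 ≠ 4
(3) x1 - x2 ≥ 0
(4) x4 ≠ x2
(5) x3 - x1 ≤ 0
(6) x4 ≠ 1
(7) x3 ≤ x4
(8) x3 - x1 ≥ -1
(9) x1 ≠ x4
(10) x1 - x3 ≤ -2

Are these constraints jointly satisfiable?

Constraints 1, 3, and 10 give x3 − x1 ≥ 2, x1 − x2 ≥ 0, x2 − x3 ≥ -1.
Adding all 3 inequalities: the left sides telescope to 0, and the right sides sum to 2 + 0 + (-1) = 1. So 0 ≥ 1, which is false.

Unsatisfiable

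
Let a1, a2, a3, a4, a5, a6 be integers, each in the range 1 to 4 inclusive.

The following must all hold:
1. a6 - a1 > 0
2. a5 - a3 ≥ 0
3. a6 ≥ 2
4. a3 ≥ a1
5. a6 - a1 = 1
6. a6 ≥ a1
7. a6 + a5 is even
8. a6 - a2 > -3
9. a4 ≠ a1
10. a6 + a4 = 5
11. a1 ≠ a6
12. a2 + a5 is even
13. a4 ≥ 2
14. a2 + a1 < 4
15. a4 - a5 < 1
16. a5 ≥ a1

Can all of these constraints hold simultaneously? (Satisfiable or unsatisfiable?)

Satisfiable

Take a1 = 1, a2 = 2, a3 = 2, a4 = 3, a5 = 4, a6 = 2. Then constraint 1: a6 - a1 = 1; constraint 2: a5 - a3 = 2; constraint 5: a6 - a1 = 1, and every other listed constraint is also met.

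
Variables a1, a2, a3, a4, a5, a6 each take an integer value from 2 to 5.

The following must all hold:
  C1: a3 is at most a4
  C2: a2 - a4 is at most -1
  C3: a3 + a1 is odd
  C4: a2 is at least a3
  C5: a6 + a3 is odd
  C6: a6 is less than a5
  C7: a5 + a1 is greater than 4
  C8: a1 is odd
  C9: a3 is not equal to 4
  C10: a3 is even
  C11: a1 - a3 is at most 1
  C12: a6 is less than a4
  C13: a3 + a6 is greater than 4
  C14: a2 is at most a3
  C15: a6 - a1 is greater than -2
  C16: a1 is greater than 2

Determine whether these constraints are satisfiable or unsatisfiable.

Satisfiable

The assignment a1 = 3, a2 = 2, a3 = 2, a4 = 4, a5 = 4, a6 = 3 works:
  constraint 2 holds since a2 - a4 = -2.
  constraint 7 holds since a5 + a1 = 7.
  constraint 11 holds since a1 - a3 = 1.
The rest check out directly.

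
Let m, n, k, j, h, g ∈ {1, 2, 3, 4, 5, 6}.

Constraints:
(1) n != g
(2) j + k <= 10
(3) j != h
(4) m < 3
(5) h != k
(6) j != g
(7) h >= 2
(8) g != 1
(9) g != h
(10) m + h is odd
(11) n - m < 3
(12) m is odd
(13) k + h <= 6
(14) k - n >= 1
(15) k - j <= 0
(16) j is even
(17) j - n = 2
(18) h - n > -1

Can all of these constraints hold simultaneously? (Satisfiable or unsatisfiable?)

Satisfiable

One satisfying assignment is m = 1, n = 2, k = 4, j = 4, h = 2, g = 6.
For the less obvious constraints — constraint 2: j + k = 8; constraint 11: n - m = 1 — and the others hold by inspection.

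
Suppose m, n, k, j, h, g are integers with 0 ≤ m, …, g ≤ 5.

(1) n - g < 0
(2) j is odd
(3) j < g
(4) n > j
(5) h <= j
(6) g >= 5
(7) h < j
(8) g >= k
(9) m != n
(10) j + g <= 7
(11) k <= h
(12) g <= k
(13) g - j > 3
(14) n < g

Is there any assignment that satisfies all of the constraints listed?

Unsatisfiable

Constraints 1, 4, 7, 11, and 12 give j < n, n < g, g ≤ k, k ≤ h, h < j. Chaining: j < n < g ≤ k ≤ h < j, which forces j < j — impossible.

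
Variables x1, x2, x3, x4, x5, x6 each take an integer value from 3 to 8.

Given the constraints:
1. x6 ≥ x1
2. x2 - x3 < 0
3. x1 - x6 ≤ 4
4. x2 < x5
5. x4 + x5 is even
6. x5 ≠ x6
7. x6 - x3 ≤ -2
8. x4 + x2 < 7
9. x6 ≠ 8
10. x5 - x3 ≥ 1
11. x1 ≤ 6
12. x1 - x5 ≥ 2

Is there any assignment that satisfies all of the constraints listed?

Constraints 3, 7, 10, and 12 give x1 − x5 ≥ 2, x5 − x3 ≥ 1, x3 − x6 ≥ 2, x6 − x1 ≥ -4.
Adding all 4 inequalities: the left sides telescope to 0, and the right sides sum to 2 + 1 + 2 + (-4) = 1. So 0 ≥ 1, which is false.

Unsatisfiable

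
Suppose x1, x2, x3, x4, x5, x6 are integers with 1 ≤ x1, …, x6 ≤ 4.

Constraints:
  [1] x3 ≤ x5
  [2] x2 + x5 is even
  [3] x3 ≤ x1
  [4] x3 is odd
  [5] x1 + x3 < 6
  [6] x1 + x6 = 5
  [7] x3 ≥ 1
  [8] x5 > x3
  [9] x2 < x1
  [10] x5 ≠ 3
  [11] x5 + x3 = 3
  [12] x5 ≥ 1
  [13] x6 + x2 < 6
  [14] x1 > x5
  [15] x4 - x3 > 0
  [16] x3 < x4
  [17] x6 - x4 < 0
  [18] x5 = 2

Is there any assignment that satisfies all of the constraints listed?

One satisfying assignment is x1 = 4, x2 = 2, x3 = 1, x4 = 3, x5 = 2, x6 = 1.
For the less obvious constraints — constraint 5: x1 + x3 = 5; constraint 6: x1 + x6 = 5 — and the others hold by inspection.

Satisfiable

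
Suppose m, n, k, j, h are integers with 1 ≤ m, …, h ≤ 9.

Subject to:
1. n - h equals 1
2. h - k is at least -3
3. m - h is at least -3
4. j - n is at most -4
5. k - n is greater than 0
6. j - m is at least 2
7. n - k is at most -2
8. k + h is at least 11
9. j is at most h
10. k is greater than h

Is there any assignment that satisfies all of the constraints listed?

Unsatisfiable

Constraints 2, 3, 4, 6, and 7 give h − k ≥ -3, k − n ≥ 2, n − j ≥ 4, j − m ≥ 2, m − h ≥ -3.
Adding all 5 inequalities: the left sides telescope to 0, and the right sides sum to (-3) + 2 + 4 + 2 + (-3) = 2. So 0 ≥ 2, which is false.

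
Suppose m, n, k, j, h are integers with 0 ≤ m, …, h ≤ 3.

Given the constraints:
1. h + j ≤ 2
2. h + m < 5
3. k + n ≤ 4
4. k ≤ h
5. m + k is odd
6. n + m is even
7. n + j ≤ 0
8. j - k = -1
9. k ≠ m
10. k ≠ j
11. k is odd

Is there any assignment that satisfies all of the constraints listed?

Satisfiable

The assignment m = 0, n = 0, k = 1, j = 0, h = 2 works:
  constraint 1 holds since h + j = 2.
  constraint 2 holds since h + m = 2.
The rest check out directly.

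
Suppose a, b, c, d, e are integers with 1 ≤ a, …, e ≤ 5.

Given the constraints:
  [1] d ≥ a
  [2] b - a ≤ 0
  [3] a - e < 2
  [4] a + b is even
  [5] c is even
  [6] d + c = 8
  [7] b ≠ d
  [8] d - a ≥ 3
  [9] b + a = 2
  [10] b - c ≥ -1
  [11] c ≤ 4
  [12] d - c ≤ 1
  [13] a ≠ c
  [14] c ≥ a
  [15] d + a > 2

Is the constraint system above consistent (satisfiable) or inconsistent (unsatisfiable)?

Constraints 2, 8, 10, and 12 give a − b ≥ 0, b − c ≥ -1, c − d ≥ -1, d − a ≥ 3.
Adding all 4 inequalities: the left sides telescope to 0, and the right sides sum to 0 + (-1) + (-1) + 3 = 1. So 0 ≥ 1, which is false.

Unsatisfiable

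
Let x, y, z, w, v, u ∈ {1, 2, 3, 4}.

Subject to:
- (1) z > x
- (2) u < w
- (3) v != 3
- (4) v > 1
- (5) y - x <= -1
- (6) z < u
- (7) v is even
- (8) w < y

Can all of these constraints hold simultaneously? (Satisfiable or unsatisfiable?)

Unsatisfiable

Constraints 1, 2, 5, 6, and 8 give x < z, z < u, u < w, w < y, y < x. Chaining: x < z < u < w < y < x, which forces x < x — impossible.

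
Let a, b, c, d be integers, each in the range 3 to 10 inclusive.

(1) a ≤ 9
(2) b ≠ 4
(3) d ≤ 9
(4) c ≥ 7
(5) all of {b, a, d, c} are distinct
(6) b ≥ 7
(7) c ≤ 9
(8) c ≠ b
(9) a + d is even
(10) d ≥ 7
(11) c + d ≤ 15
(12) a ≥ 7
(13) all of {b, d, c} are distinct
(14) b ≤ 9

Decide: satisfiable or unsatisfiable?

Unsatisfiable

Constraints 1, 3, 4, 6, 7, 10, 12, and 14 confine each of b, a, d, c to the 3 values {7, …, 9}.
Constraint 5 requires all 4 of them to be distinct, but only 3 values are available — impossible by the pigeonhole principle.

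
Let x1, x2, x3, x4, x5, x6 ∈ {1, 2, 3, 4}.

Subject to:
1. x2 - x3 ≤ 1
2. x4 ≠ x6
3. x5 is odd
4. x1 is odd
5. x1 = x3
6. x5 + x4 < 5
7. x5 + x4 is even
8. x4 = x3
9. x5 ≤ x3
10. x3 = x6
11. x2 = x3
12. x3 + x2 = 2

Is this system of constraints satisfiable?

From constraints 8 and 10, x4 = x3 = x6, so x4 = x6. But constraint 2 says x4 ≠ x6. Contradiction.

Unsatisfiable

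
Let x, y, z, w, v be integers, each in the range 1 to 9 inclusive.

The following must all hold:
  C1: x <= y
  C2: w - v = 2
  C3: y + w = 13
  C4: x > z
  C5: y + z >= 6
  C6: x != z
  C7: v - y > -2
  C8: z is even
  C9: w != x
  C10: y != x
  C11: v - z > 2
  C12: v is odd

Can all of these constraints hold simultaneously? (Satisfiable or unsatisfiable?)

Try x = 4, y = 6, z = 2, w = 7, v = 5.
Check constraint 2: w - v = 2; constraint 3: y + w = 13; constraint 5: y + z = 8. The remaining constraints are straightforward to verify.

Satisfiable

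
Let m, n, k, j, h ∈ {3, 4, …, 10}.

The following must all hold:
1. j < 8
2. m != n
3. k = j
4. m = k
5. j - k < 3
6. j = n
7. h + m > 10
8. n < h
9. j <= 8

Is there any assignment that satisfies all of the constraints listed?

From constraints 3, 4, and 6, m = k = j = n, so m = n. But constraint 2 says m ≠ n. Contradiction.

Unsatisfiable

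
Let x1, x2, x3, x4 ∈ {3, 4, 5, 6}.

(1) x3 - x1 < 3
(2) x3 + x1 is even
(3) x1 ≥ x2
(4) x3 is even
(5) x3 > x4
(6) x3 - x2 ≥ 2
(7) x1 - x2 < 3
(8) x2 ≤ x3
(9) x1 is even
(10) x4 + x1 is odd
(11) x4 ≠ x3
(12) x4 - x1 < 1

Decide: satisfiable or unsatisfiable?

Setting (x1, x2, x3, x4) = (4, 4, 6, 3) satisfies everything: constraint 1: x3 - x1 = 2; constraint 6: x3 - x2 = 2, and the others follow.

Satisfiable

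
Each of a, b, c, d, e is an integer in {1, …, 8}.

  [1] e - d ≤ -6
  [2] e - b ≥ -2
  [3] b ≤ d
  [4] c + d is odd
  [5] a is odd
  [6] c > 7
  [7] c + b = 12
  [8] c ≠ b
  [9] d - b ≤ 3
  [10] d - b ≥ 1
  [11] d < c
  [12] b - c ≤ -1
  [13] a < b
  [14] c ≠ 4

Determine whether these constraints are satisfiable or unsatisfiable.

Unsatisfiable

Constraints 1, 2, and 9 give e − b ≥ -2, b − d ≥ -3, d − e ≥ 6.
Adding all 3 inequalities: the left sides telescope to 0, and the right sides sum to (-2) + (-3) + 6 = 1. So 0 ≥ 1, which is false.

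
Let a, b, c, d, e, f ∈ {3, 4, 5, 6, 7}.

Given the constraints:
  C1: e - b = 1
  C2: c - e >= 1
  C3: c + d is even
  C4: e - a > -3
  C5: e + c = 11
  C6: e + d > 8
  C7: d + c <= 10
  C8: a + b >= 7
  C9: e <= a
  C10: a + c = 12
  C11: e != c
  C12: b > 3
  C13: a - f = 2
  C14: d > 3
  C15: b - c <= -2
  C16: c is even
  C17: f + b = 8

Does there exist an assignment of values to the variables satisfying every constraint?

Setting (a, b, c, d, e, f) = (6, 4, 6, 4, 5, 4) satisfies everything: constraint 1: e - b = 1; constraint 2: c - e = 1; constraint 4: e - a = -1, and the others follow.

Satisfiable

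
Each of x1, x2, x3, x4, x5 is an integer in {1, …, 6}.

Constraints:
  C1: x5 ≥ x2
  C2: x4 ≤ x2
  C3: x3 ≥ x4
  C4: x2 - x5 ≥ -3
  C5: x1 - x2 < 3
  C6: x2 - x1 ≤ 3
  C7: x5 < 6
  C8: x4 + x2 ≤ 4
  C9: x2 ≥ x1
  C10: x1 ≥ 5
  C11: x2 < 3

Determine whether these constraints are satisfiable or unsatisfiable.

From constraints 9 and 10: x2 ≥ x1 and x1 ≥ 5, so x2 ≥ 5. From constraint 11: x2 ≤ 2. But 2 < 5, so no value of x2 works.

Unsatisfiable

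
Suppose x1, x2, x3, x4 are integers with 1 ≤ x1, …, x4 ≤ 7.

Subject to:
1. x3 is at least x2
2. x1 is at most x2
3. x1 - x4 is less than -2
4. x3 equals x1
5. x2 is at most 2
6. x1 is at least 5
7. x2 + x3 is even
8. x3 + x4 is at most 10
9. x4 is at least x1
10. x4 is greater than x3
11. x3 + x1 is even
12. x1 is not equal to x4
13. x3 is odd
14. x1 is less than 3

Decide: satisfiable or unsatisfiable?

From constraint 6: x1 ≥ 5. From constraints 2 and 5: x1 ≤ x2 and x2 ≤ 2, so x1 ≤ 2. But 2 < 5, so no value of x1 works.

Unsatisfiable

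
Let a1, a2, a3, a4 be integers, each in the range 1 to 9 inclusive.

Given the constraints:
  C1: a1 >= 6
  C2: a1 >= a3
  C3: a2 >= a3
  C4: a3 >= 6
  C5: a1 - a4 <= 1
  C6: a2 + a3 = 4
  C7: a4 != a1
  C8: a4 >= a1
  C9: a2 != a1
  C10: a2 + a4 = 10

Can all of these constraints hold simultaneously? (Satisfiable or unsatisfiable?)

From constraints 3 and 4: a2 ≥ a3 ≥ 6. From constraints 1 and 8: a4 ≥ a1 ≥ 6. Hence a2 + a4 ≥ 12. But constraint 10 requires a2 + a4 = 10, and 10 < 12. Contradiction.

Unsatisfiable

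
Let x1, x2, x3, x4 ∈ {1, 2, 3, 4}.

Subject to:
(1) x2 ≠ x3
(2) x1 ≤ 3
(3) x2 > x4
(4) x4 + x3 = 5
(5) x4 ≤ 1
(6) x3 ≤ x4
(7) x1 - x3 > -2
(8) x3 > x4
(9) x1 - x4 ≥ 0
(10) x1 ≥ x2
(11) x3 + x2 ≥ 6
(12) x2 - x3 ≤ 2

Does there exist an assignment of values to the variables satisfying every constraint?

From constraints 5 and 6: x3 ≤ x4 ≤ 1. From constraints 2 and 10: x2 ≤ x1 ≤ 3. Hence x3 + x2 ≤ 4. But constraint 11 requires x3 + x2 ≥ 6, and 6 > 4. Contradiction.

Unsatisfiable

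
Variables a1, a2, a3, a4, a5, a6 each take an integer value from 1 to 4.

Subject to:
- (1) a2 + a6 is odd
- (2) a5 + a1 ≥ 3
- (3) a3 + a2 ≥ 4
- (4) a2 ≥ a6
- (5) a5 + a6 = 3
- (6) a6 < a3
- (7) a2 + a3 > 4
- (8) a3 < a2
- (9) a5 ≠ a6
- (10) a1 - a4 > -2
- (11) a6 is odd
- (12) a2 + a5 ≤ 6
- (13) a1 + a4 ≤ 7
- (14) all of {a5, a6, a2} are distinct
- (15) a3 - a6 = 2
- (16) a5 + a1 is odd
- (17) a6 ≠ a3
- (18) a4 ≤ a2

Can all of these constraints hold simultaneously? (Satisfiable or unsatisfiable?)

Satisfiable

One satisfying assignment is a1 = 3, a2 = 4, a3 = 3, a4 = 2, a5 = 2, a6 = 1.
For the less obvious constraints — constraint 2: a5 + a1 = 5; constraint 3: a3 + a2 = 7; constraint 5: a5 + a6 = 3 — and the others hold by inspection.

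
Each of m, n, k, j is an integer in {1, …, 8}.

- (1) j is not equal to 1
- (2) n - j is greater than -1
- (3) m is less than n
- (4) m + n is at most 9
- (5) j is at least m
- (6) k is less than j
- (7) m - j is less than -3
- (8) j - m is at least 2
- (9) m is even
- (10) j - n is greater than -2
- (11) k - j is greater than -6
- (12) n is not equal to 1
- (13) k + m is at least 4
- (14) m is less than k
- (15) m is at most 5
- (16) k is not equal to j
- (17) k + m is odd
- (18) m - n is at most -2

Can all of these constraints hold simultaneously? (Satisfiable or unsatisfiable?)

Satisfiable

Try m = 2, n = 6, k = 3, j = 6.
Check constraint 2: n - j = 0; constraint 4: m + n = 8; constraint 7: m - j = -4. The remaining constraints are straightforward to verify.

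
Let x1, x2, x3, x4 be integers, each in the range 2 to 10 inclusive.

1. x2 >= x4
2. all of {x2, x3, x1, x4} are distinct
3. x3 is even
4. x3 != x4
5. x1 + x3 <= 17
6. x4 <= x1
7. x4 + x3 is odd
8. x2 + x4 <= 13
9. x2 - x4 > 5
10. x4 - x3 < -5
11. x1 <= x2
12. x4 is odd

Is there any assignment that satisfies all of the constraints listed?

Satisfiable

The assignment x1 = 7, x2 = 9, x3 = 10, x4 = 3 works:
  constraint 5 holds since x1 + x3 = 17.
  constraint 8 holds since x2 + x4 = 12.
The rest check out directly.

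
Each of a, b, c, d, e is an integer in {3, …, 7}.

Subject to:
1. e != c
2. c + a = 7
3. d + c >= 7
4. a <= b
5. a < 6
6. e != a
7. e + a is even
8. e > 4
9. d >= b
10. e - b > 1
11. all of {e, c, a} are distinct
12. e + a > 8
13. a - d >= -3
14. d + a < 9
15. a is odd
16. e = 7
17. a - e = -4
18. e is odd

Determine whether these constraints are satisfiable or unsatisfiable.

Satisfiable

Take a = 3, b = 3, c = 4, d = 3, e = 7. Then constraint 2: c + a = 7; constraint 3: d + c = 7; constraint 10: e - b = 4, and every other listed constraint is also met.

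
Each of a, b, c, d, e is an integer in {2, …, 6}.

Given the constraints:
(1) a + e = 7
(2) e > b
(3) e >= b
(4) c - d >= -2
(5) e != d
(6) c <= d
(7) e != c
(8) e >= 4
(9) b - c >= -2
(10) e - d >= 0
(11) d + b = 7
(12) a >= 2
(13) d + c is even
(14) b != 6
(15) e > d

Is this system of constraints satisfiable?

Try a = 2, b = 3, c = 2, d = 4, e = 5.
Check constraint 1: a + e = 7; constraint 4: c - d = -2; constraint 9: b - c = 1. The remaining constraints are straightforward to verify.

Satisfiable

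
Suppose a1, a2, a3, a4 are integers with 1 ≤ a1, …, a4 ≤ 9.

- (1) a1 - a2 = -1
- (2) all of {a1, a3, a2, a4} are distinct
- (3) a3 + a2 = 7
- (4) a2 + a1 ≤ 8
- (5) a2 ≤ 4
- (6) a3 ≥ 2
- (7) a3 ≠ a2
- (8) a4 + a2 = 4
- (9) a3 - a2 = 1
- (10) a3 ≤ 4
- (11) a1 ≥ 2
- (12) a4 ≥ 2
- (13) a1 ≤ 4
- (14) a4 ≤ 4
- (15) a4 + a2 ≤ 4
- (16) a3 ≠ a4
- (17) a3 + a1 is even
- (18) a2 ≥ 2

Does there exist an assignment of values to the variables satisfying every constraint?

Constraints 5, 6, 10, 11, 12, 13, 14, and 18 confine each of a1, a3, a2, a4 to the 3 values {2, …, 4}.
Constraint 2 requires all 4 of them to be distinct, but only 3 values are available — impossible by the pigeonhole principle.

Unsatisfiable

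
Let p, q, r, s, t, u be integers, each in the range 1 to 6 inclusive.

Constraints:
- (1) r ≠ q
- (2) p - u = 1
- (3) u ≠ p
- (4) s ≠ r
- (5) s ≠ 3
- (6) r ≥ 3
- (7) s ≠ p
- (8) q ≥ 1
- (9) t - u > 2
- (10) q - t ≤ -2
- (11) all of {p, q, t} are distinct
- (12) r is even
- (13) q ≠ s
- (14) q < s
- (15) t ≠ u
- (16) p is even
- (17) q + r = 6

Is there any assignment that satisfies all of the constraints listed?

Satisfiable

One satisfying assignment is p = 4, q = 2, r = 4, s = 6, t = 6, u = 3.
For the less obvious constraints — constraint 2: p - u = 1; constraint 9: t - u = 3 — and the others hold by inspection.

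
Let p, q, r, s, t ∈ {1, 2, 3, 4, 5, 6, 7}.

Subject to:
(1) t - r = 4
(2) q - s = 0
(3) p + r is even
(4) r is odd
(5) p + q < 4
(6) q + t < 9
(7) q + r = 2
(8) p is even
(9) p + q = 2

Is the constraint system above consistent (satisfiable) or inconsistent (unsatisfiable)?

Unsatisfiable

Constraint 8 makes p even and constraint 4 makes r odd, so p + r must be odd. Constraint 3 says p + r is even — contradiction.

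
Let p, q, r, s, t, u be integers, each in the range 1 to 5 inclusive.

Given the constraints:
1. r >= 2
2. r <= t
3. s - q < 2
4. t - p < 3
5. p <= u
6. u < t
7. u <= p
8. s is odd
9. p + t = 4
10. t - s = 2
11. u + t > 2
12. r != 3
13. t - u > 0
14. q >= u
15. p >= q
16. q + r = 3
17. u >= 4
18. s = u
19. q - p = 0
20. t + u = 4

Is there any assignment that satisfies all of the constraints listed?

Unsatisfiable

From constraints 7 and 17: p ≥ u ≥ 4. From constraints 1 and 2: t ≥ r ≥ 2. Hence p + t ≥ 6. But constraint 9 requires p + t = 4, and 4 < 6. Contradiction.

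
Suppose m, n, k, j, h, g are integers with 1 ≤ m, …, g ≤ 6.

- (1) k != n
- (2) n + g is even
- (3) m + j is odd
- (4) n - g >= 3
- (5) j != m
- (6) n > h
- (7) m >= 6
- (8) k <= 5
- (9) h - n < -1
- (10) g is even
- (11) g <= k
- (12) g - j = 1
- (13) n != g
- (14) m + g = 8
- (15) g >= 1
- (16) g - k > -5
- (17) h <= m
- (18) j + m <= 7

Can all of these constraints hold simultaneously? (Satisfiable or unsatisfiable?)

One satisfying assignment is m = 6, n = 6, k = 4, j = 1, h = 4, g = 2.
For the less obvious constraints — constraint 4: n - g = 4; constraint 9: h - n = -2 — and the others hold by inspection.

Satisfiable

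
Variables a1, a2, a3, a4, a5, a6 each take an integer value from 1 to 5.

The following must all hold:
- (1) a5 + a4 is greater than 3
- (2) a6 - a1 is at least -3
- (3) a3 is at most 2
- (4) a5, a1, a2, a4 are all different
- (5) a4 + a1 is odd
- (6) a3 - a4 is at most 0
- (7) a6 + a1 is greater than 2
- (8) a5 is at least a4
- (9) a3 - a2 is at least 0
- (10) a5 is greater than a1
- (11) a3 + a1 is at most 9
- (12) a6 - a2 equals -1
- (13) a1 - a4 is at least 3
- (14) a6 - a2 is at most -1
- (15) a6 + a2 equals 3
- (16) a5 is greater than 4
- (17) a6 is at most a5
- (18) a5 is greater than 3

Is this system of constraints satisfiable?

Unsatisfiable

Constraints 2, 6, 9, 13, and 14 give a4 − a3 ≥ 0, a3 − a2 ≥ 0, a2 − a6 ≥ 1, a6 − a1 ≥ -3, a1 − a4 ≥ 3.
Adding all 5 inequalities: the left sides telescope to 0, and the right sides sum to 0 + 0 + 1 + (-3) + 3 = 1. So 0 ≥ 1, which is false.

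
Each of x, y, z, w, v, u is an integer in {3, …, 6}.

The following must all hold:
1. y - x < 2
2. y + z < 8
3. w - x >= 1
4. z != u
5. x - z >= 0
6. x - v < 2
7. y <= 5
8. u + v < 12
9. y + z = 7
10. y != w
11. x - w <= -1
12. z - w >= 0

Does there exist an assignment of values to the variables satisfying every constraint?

Unsatisfiable

Constraints 5, 11, and 12 give z − w ≥ 0, w − x ≥ 1, x − z ≥ 0.
Adding all 3 inequalities: the left sides telescope to 0, and the right sides sum to 0 + 1 + 0 = 1. So 0 ≥ 1, which is false.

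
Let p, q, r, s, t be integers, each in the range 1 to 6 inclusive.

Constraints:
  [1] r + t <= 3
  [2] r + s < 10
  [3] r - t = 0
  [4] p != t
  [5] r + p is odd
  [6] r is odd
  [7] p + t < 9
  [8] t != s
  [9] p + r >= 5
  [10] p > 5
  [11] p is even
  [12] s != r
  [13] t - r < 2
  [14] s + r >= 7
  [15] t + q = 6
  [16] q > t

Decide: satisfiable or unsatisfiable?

Satisfiable

Try p = 6, q = 5, r = 1, s = 6, t = 1.
Check constraint 1: r + t = 2; constraint 2: r + s = 7. The remaining constraints are straightforward to verify.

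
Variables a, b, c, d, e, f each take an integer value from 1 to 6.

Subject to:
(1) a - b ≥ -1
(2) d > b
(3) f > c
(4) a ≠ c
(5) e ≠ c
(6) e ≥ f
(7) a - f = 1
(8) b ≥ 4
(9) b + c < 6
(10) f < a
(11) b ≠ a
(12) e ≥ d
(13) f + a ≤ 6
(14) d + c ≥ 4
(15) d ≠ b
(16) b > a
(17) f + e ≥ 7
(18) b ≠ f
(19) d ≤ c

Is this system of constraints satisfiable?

Unsatisfiable

Constraints 2, 3, 10, 16, and 19 give c < f, f < a, a < b, b < d, d ≤ c. Chaining: c < f < a < b < d ≤ c, which forces c < c — impossible.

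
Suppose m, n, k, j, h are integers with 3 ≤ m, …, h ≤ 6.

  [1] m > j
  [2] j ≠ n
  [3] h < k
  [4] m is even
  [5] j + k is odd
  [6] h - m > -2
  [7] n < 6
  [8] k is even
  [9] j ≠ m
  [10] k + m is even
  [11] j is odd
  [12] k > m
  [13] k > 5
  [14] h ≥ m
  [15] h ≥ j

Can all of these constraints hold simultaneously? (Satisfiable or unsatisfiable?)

Satisfiable

Take m = 4, n = 4, k = 6, j = 3, h = 4. Then constraint 4: m = 4 is even; constraint 6: h - m = 0, and every other listed constraint is also met.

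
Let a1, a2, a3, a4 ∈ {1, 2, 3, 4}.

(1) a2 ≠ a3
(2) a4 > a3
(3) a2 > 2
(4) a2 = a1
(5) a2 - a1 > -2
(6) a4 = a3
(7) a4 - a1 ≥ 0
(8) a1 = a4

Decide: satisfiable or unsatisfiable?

Unsatisfiable

From constraints 4, 6, and 8, a2 = a1 = a4 = a3, so a2 = a3. But constraint 1 says a2 ≠ a3. Contradiction.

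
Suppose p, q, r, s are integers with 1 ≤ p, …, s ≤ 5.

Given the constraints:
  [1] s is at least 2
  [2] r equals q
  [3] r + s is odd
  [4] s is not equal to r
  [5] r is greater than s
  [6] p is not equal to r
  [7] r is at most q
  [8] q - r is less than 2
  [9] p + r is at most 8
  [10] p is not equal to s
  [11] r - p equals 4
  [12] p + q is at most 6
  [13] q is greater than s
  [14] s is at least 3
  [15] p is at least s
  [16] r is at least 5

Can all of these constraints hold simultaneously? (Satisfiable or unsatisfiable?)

From constraints 1 and 15: p ≥ s ≥ 2. From constraints 7 and 16: q ≥ r ≥ 5. Hence p + q ≥ 7. But constraint 12 requires p + q ≤ 6, and 6 < 7. Contradiction.

Unsatisfiable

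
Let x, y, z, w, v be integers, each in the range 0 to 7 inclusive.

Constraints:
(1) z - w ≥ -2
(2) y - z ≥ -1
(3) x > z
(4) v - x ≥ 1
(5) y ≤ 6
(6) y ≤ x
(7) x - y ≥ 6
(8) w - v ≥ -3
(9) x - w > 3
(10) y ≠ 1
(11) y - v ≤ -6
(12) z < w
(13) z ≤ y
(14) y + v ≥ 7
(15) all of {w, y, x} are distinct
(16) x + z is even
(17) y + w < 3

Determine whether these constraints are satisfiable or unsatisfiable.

Unsatisfiable

Constraints 1, 2, 4, 7, and 8 give x − y ≥ 6, y − z ≥ -1, z − w ≥ -2, w − v ≥ -3, v − x ≥ 1.
Adding all 5 inequalities: the left sides telescope to 0, and the right sides sum to 6 + (-1) + (-2) + (-3) + 1 = 1. So 0 ≥ 1, which is false.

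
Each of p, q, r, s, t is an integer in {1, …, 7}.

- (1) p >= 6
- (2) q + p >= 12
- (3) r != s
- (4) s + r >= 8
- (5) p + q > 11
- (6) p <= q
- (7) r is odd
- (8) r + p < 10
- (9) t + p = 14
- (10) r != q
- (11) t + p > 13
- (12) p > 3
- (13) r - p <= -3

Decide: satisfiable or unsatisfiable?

Take p = 7, q = 7, r = 1, s = 7, t = 7. Then constraint 2: q + p = 14; constraint 4: s + r = 8, and every other listed constraint is also met.

Satisfiable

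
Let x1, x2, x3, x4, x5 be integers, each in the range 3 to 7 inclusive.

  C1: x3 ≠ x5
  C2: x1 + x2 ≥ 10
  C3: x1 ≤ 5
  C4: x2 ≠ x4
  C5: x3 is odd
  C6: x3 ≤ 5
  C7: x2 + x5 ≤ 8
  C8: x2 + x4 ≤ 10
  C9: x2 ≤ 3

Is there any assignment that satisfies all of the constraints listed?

From constraint 3: x1 ≤ 5. From constraint 9: x2 ≤ 3. Hence x1 + x2 ≤ 8. But constraint 2 requires x1 + x2 ≥ 10, and 10 > 8. Contradiction.

Unsatisfiable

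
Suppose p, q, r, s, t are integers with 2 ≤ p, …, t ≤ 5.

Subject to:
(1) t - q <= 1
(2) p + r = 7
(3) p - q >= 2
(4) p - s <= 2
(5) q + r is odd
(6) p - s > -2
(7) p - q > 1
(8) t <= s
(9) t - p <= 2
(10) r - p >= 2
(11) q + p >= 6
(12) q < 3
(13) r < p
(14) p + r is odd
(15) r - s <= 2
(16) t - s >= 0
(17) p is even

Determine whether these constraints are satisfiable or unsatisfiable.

Constraints 1, 3, 10, 15, and 16 give q − t ≥ -1, t − s ≥ 0, s − r ≥ -2, r − p ≥ 2, p − q ≥ 2.
Adding all 5 inequalities: the left sides telescope to 0, and the right sides sum to (-1) + 0 + (-2) + 2 + 2 = 1. So 0 ≥ 1, which is false.

Unsatisfiable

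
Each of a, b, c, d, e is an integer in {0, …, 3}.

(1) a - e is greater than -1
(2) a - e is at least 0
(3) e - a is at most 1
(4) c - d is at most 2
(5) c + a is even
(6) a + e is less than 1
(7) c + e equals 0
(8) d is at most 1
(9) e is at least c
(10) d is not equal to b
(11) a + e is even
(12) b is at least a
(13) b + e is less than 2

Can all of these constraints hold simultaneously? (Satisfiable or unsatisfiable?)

Setting (a, b, c, d, e) = (0, 1, 0, 0, 0) satisfies everything: constraint 1: a - e = 0; constraint 2: a - e = 0; constraint 3: e - a = 0, and the others follow.

Satisfiable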